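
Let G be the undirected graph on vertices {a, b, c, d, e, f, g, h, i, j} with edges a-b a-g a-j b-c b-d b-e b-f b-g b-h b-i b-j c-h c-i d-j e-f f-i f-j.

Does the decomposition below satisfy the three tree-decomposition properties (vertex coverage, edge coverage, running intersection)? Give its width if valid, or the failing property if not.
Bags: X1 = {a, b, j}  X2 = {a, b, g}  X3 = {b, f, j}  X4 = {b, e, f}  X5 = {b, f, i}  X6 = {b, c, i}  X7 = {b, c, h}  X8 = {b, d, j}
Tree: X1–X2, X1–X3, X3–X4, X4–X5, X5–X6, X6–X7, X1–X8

Vertex coverage: the bags together contain {a, b, c, d, e, f, g, h, i, j}, the full vertex set. Edge coverage: each edge of G has both endpoints in at least one bag. Running intersection: for every vertex, the bags containing it form a connected subtree. All three properties hold, so this is a valid tree decomposition of width max|bag| − 1 = 2, and hence tw(G) ≤ 2.

Yes; width 2.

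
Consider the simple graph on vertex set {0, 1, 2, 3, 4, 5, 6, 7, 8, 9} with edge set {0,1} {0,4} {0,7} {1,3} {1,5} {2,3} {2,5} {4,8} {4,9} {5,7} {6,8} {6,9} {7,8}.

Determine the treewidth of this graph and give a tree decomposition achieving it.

Each bag holds 3 vertices, so the decomposition has width 2, which upper-bounds the treewidth. The edges 6–9–4–8–6 form a cycle, so G is not a tree and its treewidth is at least 2. Hence tw(G) = 2 exactly.

Treewidth 2.
One optimal decomposition is:
Bags: B1 = {6, 8, 9}  B2 = {4, 8, 9}  B3 = {4, 7, 8}  B4 = {0, 4, 7}  B5 = {0, 5, 7}  B6 = {0, 1, 5}  B7 = {1, 2, 5}  B8 = {1, 2, 3}
Tree: B1–B2, B2–B3, B3–B4, B4–B5, B5–B6, B6–B7, B7–B8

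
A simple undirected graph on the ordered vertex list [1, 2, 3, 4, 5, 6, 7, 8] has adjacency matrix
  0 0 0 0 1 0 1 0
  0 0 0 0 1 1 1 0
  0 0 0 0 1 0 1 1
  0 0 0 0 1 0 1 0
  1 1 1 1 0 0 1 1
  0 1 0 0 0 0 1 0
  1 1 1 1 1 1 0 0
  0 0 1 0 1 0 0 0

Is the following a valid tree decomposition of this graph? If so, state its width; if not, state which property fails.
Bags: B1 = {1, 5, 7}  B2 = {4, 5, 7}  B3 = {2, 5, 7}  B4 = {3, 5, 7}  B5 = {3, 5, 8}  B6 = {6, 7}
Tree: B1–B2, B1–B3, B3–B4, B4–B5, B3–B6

A tree decomposition must satisfy three properties: every vertex lies in some bag; for every edge, both endpoints lie together in some bag; and for every vertex, the bags containing it form a connected subtree. Here edge (2,6) lies in no bag, so the decomposition is invalid.

No — edge (2,6) lies in no bag.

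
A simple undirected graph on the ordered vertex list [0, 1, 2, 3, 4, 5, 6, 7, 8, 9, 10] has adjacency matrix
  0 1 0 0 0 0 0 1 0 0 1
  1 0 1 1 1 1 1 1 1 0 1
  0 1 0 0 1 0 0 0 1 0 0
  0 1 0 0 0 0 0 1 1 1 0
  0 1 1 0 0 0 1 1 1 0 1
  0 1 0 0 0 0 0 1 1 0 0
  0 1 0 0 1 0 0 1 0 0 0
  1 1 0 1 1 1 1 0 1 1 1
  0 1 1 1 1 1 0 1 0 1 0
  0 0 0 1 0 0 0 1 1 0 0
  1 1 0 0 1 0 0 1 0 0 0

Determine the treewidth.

A width-3 tree decomposition is:
Bags: B1 = {1, 4, 7, 8}  B2 = {1, 4, 7, 10}  B3 = {1, 5, 7, 8}  B4 = {1, 2, 4, 8}  B5 = {1, 3, 7, 8}  B6 = {3, 7, 8, 9}  B7 = {1, 4, 6, 7}  B8 = {0, 1, 7, 10}
Tree: B1–B2, B1–B3, B1–B4, B1–B5, B5–B6, B1–B7, B2–B8
The largest bag has 4 vertices, giving width 3; this decomposition certifies tw(G) ≤ 3. On the other hand G contains the 4-clique {1, 2, 4, 8}. A clique must lie in a single bag of any decomposition, so no decomposition can have width below 3. Hence tw(G) = 3 exactly.

3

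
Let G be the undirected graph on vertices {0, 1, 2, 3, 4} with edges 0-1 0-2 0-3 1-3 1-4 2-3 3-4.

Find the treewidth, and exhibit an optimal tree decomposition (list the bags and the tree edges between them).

Treewidth 2.
Bags: B1 = {1, 3, 4}  B2 = {0, 1, 3}  B3 = {0, 2, 3}
Tree: B1–B2, B2–B3

Every bag has size at most 3, so the width is 3 − 1 = 2 and tw(G) ≤ 2. For the lower bound, the 3 vertices {0, 1, 3} are pairwise adjacent, and any tree decomposition puts a clique entirely inside one bag — forcing width ≥ 2. Therefore the treewidth is 2.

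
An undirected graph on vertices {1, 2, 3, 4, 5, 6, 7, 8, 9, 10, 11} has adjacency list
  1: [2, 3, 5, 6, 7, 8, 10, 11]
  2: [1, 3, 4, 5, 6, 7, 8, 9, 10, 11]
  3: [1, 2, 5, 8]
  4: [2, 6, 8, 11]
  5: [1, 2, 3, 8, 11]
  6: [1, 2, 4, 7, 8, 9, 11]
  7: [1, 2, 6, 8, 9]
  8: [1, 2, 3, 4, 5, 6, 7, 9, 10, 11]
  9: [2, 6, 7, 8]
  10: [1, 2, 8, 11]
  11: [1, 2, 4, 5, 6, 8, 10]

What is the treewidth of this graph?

4

A width-4 tree decomposition is:
Bags: B1 = {1, 2, 5, 8, 11}  B2 = {1, 2, 6, 8, 11}  B3 = {1, 2, 6, 7, 8}  B4 = {1, 2, 3, 5, 8}  B5 = {1, 2, 8, 10, 11}  B6 = {2, 4, 6, 8, 11}  B7 = {2, 6, 7, 8, 9}
Tree: B1–B2, B2–B3, B1–B4, B2–B5, B2–B6, B3–B7
Each bag holds 5 vertices, so the decomposition has width 4, which upper-bounds the treewidth. For the lower bound, the 5 vertices {1, 2, 8, 10, 11} are pairwise adjacent, and any tree decomposition puts a clique entirely inside one bag — forcing width ≥ 4. Therefore the treewidth is 4.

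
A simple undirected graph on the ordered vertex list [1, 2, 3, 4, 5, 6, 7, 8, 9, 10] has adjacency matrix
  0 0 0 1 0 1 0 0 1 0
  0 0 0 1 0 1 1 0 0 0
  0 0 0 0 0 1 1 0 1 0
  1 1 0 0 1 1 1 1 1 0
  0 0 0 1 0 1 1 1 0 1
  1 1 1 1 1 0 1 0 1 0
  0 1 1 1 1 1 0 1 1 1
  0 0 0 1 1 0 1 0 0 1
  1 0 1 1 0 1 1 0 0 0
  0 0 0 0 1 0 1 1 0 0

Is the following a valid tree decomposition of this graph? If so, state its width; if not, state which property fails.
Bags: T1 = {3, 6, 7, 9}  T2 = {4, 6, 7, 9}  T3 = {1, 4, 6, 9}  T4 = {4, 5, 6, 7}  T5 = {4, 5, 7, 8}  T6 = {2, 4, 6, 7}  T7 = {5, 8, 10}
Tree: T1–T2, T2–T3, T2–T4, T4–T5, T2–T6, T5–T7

A tree decomposition must satisfy three properties: every vertex lies in some bag; for every edge, both endpoints lie together in some bag; and for every vertex, the bags containing it form a connected subtree. Here edge (7,10) lies in no bag, so the decomposition is invalid.

No — edge (7,10) lies in no bag.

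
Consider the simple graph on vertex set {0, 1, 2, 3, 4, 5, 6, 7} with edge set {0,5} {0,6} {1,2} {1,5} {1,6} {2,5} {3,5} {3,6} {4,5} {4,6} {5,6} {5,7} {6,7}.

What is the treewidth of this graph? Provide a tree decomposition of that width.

Treewidth 2.
Bags: B1 = {0, 5, 6}  B2 = {4, 5, 6}  B3 = {1, 5, 6}  B4 = {5, 6, 7}  B5 = {3, 5, 6}  B6 = {1, 2, 5}
Tree: B1–B2, B1–B3, B3–B4, B2–B5, B3–B6

Each bag holds 3 vertices, so the decomposition has width 2, which upper-bounds the treewidth. For the lower bound, the 3 vertices {1, 2, 5} are pairwise adjacent, and any tree decomposition puts a clique entirely inside one bag — forcing width ≥ 2. Therefore the treewidth is 2.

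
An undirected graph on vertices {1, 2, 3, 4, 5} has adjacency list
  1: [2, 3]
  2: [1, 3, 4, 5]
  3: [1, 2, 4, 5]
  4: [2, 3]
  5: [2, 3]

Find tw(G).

A width-2 tree decomposition is:
Bags: B1 = {2, 3, 5}  B2 = {1, 2, 3}  B3 = {2, 3, 4}
Tree: B1–B2, B2–B3
Each bag holds 3 vertices, so the decomposition has width 2, which upper-bounds the treewidth. For the lower bound, the 3 vertices {1, 2, 3} are pairwise adjacent, and any tree decomposition puts a clique entirely inside one bag — forcing width ≥ 2. Hence tw(G) = 2 exactly.

2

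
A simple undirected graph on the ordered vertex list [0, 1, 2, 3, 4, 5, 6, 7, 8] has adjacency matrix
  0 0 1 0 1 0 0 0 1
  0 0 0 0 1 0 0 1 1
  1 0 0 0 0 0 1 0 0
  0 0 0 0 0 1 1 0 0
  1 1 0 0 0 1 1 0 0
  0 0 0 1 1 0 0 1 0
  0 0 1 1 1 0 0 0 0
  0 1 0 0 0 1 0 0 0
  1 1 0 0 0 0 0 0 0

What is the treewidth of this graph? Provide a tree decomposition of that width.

Treewidth 3.
One such decomposition:
Bags: B1 = {1, 3, 5, 7}  B2 = {1, 3, 4, 5}  B3 = {1, 3, 4, 6}  B4 = {1, 4, 6, 8}  B5 = {0, 4, 6, 8}  B6 = {0, 2, 6, 8}
Tree: B1–B2, B2–B3, B3–B4, B4–B5, B5–B6

The largest bag has 4 vertices, giving width 3; this decomposition certifies tw(G) ≤ 3. For the lower bound: the 4 vertex sets {3,5,7}, {1}, {4}, {0,2,6,8} are disjoint, each induces a connected subgraph, and every pair is joined by at least one edge of G. Contracting each set to a single vertex therefore yields K_{4} as a minor, and since treewidth is minor-monotone, tw(G) ≥ tw(K_{4}) = 3. The upper and lower bounds meet at 3, so that is the treewidth.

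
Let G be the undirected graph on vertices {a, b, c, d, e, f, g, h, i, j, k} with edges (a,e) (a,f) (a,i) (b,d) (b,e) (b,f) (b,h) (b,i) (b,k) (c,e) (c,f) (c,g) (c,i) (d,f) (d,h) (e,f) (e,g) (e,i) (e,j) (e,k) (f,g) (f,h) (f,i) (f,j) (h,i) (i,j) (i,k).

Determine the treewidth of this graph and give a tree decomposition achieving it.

The largest bag has 4 vertices, giving width 3; this decomposition certifies tw(G) ≤ 3. On the other hand G contains the 4-clique {b, d, f, h}. A clique must lie in a single bag of any decomposition, so no decomposition can have width below 3. The upper and lower bounds meet at 3, so that is the treewidth.

Treewidth 3.
Bags: B1 = {b, e, f, i}  B2 = {a, e, f, i}  B3 = {b, e, i, k}  B4 = {b, f, h, i}  B5 = {e, f, i, j}  B6 = {b, d, f, h}  B7 = {c, e, f, i}  B8 = {c, e, f, g}
Tree: B1–B2, B1–B3, B1–B4, B2–B5, B4–B6, B2–B7, B7–B8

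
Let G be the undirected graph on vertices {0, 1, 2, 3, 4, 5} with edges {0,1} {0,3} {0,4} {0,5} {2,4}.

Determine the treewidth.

A width-1 tree decomposition is:
Bags: B1 = {0, 1}  B2 = {0, 4}  B3 = {0, 3}  B4 = {0, 5}  B5 = {2, 4}
Tree: B1–B2, B2–B3, B3–B4, B2–B5
Each bag holds 2 vertices, so the decomposition has width 1, which upper-bounds the treewidth. Any graph with an edge has treewidth ≥ 1, and G has the edge 0–1. The upper and lower bounds meet at 1, so that is the treewidth.

1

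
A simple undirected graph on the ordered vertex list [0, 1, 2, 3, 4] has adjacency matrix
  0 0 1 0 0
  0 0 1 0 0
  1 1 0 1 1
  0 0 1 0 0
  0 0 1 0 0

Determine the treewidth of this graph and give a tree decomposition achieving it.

Treewidth 1.
One optimal decomposition is:
Bags: B1 = {2, 4}  B2 = {0, 2}  B3 = {1, 2}  B4 = {2, 3}
Tree: B1–B2, B2–B3, B1–B4

The largest bag has 2 vertices, giving width 1; this decomposition certifies tw(G) ≤ 1. Any graph with an edge has treewidth ≥ 1, and G has the edge 2–4. Therefore the treewidth is 1.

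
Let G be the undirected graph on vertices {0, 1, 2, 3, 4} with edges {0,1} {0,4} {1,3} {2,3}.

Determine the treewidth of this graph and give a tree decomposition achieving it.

Treewidth 1.
One optimal decomposition is:
Bags: B1 = {0, 4}  B2 = {0, 1}  B3 = {1, 3}  B4 = {2, 3}
Tree: B1–B2, B2–B3, B3–B4

Every bag has size at most 2, so the width is 2 − 1 = 1 and tw(G) ≤ 1. Since G has at least one edge (e.g. 4–0), it is not an edgeless graph, so tw(G) ≥ 1. The upper and lower bounds meet at 1, so that is the treewidth.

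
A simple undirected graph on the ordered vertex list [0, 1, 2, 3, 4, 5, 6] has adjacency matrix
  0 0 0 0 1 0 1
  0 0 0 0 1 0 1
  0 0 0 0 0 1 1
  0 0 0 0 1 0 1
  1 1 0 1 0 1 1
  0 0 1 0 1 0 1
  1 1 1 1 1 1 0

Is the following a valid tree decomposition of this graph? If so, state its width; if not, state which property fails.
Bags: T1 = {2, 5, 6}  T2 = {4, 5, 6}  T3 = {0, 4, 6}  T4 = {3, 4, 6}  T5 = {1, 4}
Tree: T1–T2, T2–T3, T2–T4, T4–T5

No — edge (6,1) lies in no bag.

A tree decomposition must satisfy three properties: every vertex lies in some bag; for every edge, both endpoints lie together in some bag; and for every vertex, the bags containing it form a connected subtree. Here edge (6,1) lies in no bag, so the decomposition is invalid.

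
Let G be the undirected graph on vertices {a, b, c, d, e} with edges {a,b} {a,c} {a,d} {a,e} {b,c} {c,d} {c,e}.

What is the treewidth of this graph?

A width-2 tree decomposition is:
Bags: B1 = {a, c, e}  B2 = {a, c, d}  B3 = {a, b, c}
Tree: B1–B2, B2–B3
Each bag holds 3 vertices, so the decomposition has width 2, which upper-bounds the treewidth. Conversely, {a, c, d} is a clique of size 3, and the vertices of any clique must share a bag in every tree decomposition; so some bag has ≥ 3 vertices and tw(G) ≥ 2. Hence tw(G) = 2 exactly.

2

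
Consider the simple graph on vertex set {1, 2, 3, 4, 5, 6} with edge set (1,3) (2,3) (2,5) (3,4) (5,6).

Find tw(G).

1

A width-1 tree decomposition is:
Bags: B1 = {3, 4}  B2 = {2, 3}  B3 = {2, 5}  B4 = {5, 6}  B5 = {1, 3}
Tree: B1–B2, B2–B3, B3–B4, B2–B5
Every bag has size at most 2, so the width is 2 − 1 = 1 and tw(G) ≤ 1. Any graph with an edge has treewidth ≥ 1, and G has the edge 3–4. The upper and lower bounds meet at 1, so that is the treewidth.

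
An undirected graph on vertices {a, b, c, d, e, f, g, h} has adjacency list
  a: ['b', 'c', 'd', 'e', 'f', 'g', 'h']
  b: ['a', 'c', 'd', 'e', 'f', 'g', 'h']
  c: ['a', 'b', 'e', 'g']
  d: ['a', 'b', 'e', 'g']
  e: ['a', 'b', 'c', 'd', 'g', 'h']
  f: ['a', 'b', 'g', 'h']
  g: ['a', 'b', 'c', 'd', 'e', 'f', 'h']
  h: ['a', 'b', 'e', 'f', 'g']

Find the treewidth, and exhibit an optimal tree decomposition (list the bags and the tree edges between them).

Treewidth 4.
One such decomposition:
Bags: B1 = {a, b, e, g, h}  B2 = {a, b, d, e, g}  B3 = {a, b, c, e, g}  B4 = {a, b, f, g, h}
Tree: B1–B2, B2–B3, B1–B4

Each bag holds 5 vertices, so the decomposition has width 4, which upper-bounds the treewidth. For the lower bound, the 5 vertices {a, b, d, e, g} are pairwise adjacent, and any tree decomposition puts a clique entirely inside one bag — forcing width ≥ 4. Combining the bounds, tw(G) = 4.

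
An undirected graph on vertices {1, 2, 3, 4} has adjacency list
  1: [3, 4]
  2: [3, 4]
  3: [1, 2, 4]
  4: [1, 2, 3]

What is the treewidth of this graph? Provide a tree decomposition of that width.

Treewidth 2.
One such decomposition:
Bags: B1 = {1, 3, 4}  B2 = {2, 3, 4}
Tree: B1–B2

Each bag holds 3 vertices, so the decomposition has width 2, which upper-bounds the treewidth. On the other hand G contains the 3-clique {1, 3, 4}. A clique must lie in a single bag of any decomposition, so no decomposition can have width below 2. Therefore the treewidth is 2.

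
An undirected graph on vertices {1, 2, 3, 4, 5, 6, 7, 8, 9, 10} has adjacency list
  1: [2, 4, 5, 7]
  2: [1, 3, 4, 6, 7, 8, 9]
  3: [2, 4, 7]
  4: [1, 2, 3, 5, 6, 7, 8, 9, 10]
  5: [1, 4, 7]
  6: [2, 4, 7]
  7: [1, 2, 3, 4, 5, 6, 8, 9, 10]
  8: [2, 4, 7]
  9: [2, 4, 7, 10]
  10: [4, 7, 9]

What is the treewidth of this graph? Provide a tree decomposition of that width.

The largest bag has 4 vertices, giving width 3; this decomposition certifies tw(G) ≤ 3. On the other hand G contains the 4-clique {1, 2, 4, 7}. A clique must lie in a single bag of any decomposition, so no decomposition can have width below 3. Combining the bounds, tw(G) = 3.

Treewidth 3.
One such decomposition:
Bags: B1 = {2, 3, 4, 7}  B2 = {1, 2, 4, 7}  B3 = {2, 4, 6, 7}  B4 = {2, 4, 7, 9}  B5 = {4, 7, 9, 10}  B6 = {2, 4, 7, 8}  B7 = {1, 4, 5, 7}
Tree: B1–B2, B2–B3, B1–B4, B4–B5, B4–B6, B2–B7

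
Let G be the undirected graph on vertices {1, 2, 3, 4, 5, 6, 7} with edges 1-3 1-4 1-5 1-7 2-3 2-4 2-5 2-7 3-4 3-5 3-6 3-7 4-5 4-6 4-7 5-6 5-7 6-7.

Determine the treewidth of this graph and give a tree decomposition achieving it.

Each bag holds 5 vertices, so the decomposition has width 4, which upper-bounds the treewidth. Conversely, {1, 3, 4, 5, 7} is a clique of size 5, and the vertices of any clique must share a bag in every tree decomposition; so some bag has ≥ 5 vertices and tw(G) ≥ 4. The upper and lower bounds meet at 4, so that is the treewidth.

Treewidth 4.
Bags: B1 = {3, 4, 5, 6, 7}  B2 = {1, 3, 4, 5, 7}  B3 = {2, 3, 4, 5, 7}
Tree: B1–B2, B1–B3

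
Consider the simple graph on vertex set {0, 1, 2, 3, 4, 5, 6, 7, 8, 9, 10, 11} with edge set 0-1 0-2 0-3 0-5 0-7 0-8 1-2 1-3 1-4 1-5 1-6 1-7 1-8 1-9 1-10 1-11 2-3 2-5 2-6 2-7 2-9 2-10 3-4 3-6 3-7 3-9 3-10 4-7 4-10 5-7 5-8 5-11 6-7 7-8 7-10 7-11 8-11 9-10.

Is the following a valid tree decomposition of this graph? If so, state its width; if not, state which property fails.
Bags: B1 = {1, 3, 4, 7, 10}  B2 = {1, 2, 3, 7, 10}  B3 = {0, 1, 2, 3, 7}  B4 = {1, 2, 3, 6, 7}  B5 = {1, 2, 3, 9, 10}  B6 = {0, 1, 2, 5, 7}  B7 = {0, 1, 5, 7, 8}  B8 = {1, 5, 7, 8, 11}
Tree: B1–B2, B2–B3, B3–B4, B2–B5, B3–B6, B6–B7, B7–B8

Yes; width 4.

Checking the three conditions: (i) the bags cover all of {0, 1, 2, 3, 4, 5, 6, 7, 8, 9, 10, 11}; (ii) for each edge, some bag contains both endpoints; (iii) the bags containing any fixed vertex form a subtree. All hold, so the decomposition is valid with width 5 − 1 = 4.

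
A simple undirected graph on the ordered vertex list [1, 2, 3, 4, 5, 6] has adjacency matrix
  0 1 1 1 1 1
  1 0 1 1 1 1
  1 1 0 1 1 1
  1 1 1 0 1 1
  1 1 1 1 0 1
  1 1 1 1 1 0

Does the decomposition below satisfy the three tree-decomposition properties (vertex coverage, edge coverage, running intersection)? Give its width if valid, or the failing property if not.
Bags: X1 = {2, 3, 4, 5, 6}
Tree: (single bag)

A tree decomposition must satisfy three properties: every vertex lies in some bag; for every edge, both endpoints lie together in some bag; and for every vertex, the bags containing it form a connected subtree. Here vertex 1 appears in no bag, so the decomposition is invalid.

No — vertex 1 appears in no bag.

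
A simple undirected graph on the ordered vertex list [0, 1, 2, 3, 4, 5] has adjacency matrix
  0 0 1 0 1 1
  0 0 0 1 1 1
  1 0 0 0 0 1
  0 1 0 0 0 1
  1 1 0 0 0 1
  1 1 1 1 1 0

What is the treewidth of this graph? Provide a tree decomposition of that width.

Treewidth 2.
Bags: B1 = {0, 4, 5}  B2 = {1, 4, 5}  B3 = {1, 3, 5}  B4 = {0, 2, 5}
Tree: B1–B2, B2–B3, B1–B4

The largest bag has 3 vertices, giving width 2; this decomposition certifies tw(G) ≤ 2. On the other hand G contains the 3-clique {0, 2, 5}. A clique must lie in a single bag of any decomposition, so no decomposition can have width below 2. Therefore the treewidth is 2.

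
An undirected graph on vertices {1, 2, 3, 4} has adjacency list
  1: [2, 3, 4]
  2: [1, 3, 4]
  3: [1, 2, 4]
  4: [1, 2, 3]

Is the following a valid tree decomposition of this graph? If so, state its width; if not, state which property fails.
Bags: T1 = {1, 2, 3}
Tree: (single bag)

A tree decomposition must satisfy three properties: every vertex lies in some bag; for every edge, both endpoints lie together in some bag; and for every vertex, the bags containing it form a connected subtree. Here vertex 4 appears in no bag, so the decomposition is invalid.

No — vertex 4 appears in no bag.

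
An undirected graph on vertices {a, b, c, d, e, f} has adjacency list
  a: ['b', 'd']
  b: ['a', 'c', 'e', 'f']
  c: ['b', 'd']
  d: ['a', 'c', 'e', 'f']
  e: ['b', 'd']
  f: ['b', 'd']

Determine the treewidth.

2

A width-2 tree decomposition is:
Bags: B1 = {b, d, e}  B2 = {b, d, f}  B3 = {b, c, d}  B4 = {a, b, d}
Tree: B1–B2, B2–B3, B3–B4
The largest bag has 3 vertices, giving width 2; this decomposition certifies tw(G) ≤ 2. For the lower bound, G contains the cycle b–e–d–f–b, so G is not a forest; only forests have treewidth ≤ 1, hence tw(G) ≥ 2. Combining the bounds, tw(G) = 2.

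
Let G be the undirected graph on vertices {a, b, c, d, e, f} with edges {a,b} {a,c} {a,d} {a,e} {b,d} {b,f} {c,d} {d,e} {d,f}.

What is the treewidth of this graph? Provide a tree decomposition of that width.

Every bag has size at most 3, so the width is 3 − 1 = 2 and tw(G) ≤ 2. On the other hand G contains the 3-clique {a, d, e}. A clique must lie in a single bag of any decomposition, so no decomposition can have width below 2. Combining the bounds, tw(G) = 2.

Treewidth 2.
One optimal decomposition is:
Bags: B1 = {a, b, d}  B2 = {b, d, f}  B3 = {a, d, e}  B4 = {a, c, d}
Tree: B1–B2, B1–B3, B3–B4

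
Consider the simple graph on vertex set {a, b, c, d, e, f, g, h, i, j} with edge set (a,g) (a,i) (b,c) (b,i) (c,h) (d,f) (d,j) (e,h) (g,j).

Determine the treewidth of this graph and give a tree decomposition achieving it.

Treewidth 1.
One such decomposition:
Bags: B1 = {d, f}  B2 = {d, j}  B3 = {g, j}  B4 = {a, g}  B5 = {a, i}  B6 = {b, i}  B7 = {b, c}  B8 = {c, h}  B9 = {e, h}
Tree: B1–B2, B2–B3, B3–B4, B4–B5, B5–B6, B6–B7, B7–B8, B8–B9

Each bag holds 2 vertices, so the decomposition has width 1, which upper-bounds the treewidth. Any graph with an edge has treewidth ≥ 1, and G has the edge f–d. Hence tw(G) = 1 exactly.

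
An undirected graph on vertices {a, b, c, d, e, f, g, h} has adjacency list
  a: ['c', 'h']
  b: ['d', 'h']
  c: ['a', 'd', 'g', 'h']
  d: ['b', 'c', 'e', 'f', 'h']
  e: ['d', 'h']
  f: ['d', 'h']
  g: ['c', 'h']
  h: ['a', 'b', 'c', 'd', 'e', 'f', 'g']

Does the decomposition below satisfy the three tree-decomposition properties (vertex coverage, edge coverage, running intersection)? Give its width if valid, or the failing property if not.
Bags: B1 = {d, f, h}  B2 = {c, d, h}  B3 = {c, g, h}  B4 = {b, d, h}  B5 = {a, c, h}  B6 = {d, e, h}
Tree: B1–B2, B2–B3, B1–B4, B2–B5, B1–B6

Yes; width 2.

Vertex coverage: the bags together contain {a, b, c, d, e, f, g, h}, the full vertex set. Edge coverage: each edge of G has both endpoints in at least one bag. Running intersection: for every vertex, the bags containing it form a connected subtree. All three properties hold, so this is a valid tree decomposition of width max|bag| − 1 = 2, and hence tw(G) ≤ 2.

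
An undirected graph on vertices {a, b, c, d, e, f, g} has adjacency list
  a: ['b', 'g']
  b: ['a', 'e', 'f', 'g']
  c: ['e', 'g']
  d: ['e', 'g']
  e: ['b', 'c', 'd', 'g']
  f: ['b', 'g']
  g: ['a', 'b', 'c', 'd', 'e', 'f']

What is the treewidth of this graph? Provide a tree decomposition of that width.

Treewidth 2.
One such decomposition:
Bags: B1 = {b, e, g}  B2 = {b, f, g}  B3 = {d, e, g}  B4 = {c, e, g}  B5 = {a, b, g}
Tree: B1–B2, B1–B3, B3–B4, B2–B5

The largest bag has 3 vertices, giving width 2; this decomposition certifies tw(G) ≤ 2. Conversely, {d, e, g} is a clique of size 3, and the vertices of any clique must share a bag in every tree decomposition; so some bag has ≥ 3 vertices and tw(G) ≥ 2. Therefore the treewidth is 2.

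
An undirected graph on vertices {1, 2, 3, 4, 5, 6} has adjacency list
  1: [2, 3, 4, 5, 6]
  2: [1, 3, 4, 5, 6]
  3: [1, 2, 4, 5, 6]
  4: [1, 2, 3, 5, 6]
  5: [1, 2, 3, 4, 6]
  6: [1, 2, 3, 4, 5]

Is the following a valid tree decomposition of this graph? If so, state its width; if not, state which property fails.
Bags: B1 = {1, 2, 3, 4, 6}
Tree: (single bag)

A tree decomposition must satisfy three properties: every vertex lies in some bag; for every edge, both endpoints lie together in some bag; and for every vertex, the bags containing it form a connected subtree. Here vertex 5 appears in no bag, so the decomposition is invalid.

No — vertex 5 appears in no bag.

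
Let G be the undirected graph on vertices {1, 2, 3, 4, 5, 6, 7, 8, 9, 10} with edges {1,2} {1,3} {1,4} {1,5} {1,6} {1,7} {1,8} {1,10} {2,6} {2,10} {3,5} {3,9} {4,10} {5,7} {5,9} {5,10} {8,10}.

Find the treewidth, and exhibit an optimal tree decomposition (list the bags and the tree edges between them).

The largest bag has 3 vertices, giving width 2; this decomposition certifies tw(G) ≤ 2. Conversely, {1, 8, 10} is a clique of size 3, and the vertices of any clique must share a bag in every tree decomposition; so some bag has ≥ 3 vertices and tw(G) ≥ 2. Therefore the treewidth is 2.

Treewidth 2.
One optimal decomposition is:
Bags: B1 = {1, 3, 5}  B2 = {1, 5, 10}  B3 = {1, 2, 10}  B4 = {3, 5, 9}  B5 = {1, 4, 10}  B6 = {1, 8, 10}  B7 = {1, 5, 7}  B8 = {1, 2, 6}
Tree: B1–B2, B2–B3, B1–B4, B2–B5, B5–B6, B1–B7, B3–B8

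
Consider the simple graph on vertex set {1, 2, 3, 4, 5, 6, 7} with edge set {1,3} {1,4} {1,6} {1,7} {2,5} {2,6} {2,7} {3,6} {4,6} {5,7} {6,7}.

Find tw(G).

2

A width-2 tree decomposition is:
Bags: B1 = {2, 6, 7}  B2 = {1, 6, 7}  B3 = {2, 5, 7}  B4 = {1, 3, 6}  B5 = {1, 4, 6}
Tree: B1–B2, B1–B3, B2–B4, B2–B5
Each bag holds 3 vertices, so the decomposition has width 2, which upper-bounds the treewidth. For the lower bound, the 3 vertices {2, 5, 7} are pairwise adjacent, and any tree decomposition puts a clique entirely inside one bag — forcing width ≥ 2. Therefore the treewidth is 2.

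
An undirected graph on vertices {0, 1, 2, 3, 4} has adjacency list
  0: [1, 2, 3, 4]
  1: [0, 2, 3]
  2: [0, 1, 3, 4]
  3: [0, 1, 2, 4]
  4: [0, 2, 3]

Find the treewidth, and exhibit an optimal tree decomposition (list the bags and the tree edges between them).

Treewidth 3.
One such decomposition:
Bags: B1 = {0, 2, 3, 4}  B2 = {0, 1, 2, 3}
Tree: B1–B2

Each bag holds 4 vertices, so the decomposition has width 3, which upper-bounds the treewidth. For the lower bound, the 4 vertices {0, 1, 2, 3} are pairwise adjacent, and any tree decomposition puts a clique entirely inside one bag — forcing width ≥ 3. Hence tw(G) = 3 exactly.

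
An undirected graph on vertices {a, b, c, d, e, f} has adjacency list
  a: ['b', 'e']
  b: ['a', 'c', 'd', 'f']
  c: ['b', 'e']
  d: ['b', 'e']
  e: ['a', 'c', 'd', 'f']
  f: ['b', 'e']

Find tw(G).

2

A width-2 tree decomposition is:
Bags: B1 = {a, b, e}  B2 = {b, c, e}  B3 = {b, d, e}  B4 = {b, e, f}
Tree: B1–B2, B2–B3, B3–B4
The largest bag has 3 vertices, giving width 2; this decomposition certifies tw(G) ≤ 2. The edges a–e–c–b–a form a cycle, so G is not a tree and its treewidth is at least 2. Hence tw(G) = 2 exactly.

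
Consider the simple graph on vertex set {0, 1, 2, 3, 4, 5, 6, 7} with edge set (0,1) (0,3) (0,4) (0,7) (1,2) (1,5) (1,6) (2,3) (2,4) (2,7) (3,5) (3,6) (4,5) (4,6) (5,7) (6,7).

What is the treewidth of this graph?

A width-4 tree decomposition is:
Bags: B1 = {0, 1, 3, 4, 7}  B2 = {1, 3, 4, 5, 7}  B3 = {1, 3, 4, 6, 7}  B4 = {1, 2, 3, 4, 7}
Tree: B1–B2, B2–B3, B3–B4
The largest bag has 5 vertices, giving width 4; this decomposition certifies tw(G) ≤ 4. For the lower bound: the 5 vertex sets {0,3}, {1,5}, {6,7}, {4}, {2} are disjoint, each induces a connected subgraph, and every pair is joined by at least one edge of G. Contracting each set to a single vertex therefore yields K_{5} as a minor, and since treewidth is minor-monotone, tw(G) ≥ tw(K_{5}) = 4. Therefore the treewidth is 4.

4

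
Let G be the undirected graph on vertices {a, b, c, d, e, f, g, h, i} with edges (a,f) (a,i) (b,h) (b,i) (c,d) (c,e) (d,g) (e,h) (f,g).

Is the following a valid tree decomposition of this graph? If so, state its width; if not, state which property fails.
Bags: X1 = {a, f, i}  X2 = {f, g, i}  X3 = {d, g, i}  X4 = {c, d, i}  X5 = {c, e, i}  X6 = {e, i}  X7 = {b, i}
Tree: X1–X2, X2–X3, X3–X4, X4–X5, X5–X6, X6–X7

A tree decomposition must satisfy three properties: every vertex lies in some bag; for every edge, both endpoints lie together in some bag; and for every vertex, the bags containing it form a connected subtree. Here vertex h appears in no bag, so the decomposition is invalid.

No — vertex h appears in no bag.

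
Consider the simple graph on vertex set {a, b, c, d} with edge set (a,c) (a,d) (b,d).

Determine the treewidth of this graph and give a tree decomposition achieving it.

Treewidth 1.
One such decomposition:
Bags: B1 = {b, d}  B2 = {a, d}  B3 = {a, c}
Tree: B1–B2, B2–B3

Every bag has size at most 2, so the width is 2 − 1 = 1 and tw(G) ≤ 1. G has an edge, so its treewidth is at least 1. Therefore the treewidth is 1.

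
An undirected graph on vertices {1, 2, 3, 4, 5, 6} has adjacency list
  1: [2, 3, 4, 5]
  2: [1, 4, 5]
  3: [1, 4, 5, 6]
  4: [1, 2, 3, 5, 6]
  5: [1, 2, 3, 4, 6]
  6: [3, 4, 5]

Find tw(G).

3

A width-3 tree decomposition is:
Bags: B1 = {1, 2, 4, 5}  B2 = {1, 3, 4, 5}  B3 = {3, 4, 5, 6}
Tree: B1–B2, B2–B3
The largest bag has 4 vertices, giving width 3; this decomposition certifies tw(G) ≤ 3. For the lower bound, the 4 vertices {1, 2, 4, 5} are pairwise adjacent, and any tree decomposition puts a clique entirely inside one bag — forcing width ≥ 3. Therefore the treewidth is 3.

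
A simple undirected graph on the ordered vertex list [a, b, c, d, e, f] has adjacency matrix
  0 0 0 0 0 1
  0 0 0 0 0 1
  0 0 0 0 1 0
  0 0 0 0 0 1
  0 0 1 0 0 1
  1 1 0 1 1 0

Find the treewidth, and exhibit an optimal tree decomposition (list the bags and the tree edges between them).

Treewidth 1.
One optimal decomposition is:
Bags: B1 = {c, e}  B2 = {e, f}  B3 = {b, f}  B4 = {d, f}  B5 = {a, f}
Tree: B1–B2, B2–B3, B2–B4, B4–B5

Every bag has size at most 2, so the width is 2 − 1 = 1 and tw(G) ≤ 1. G has an edge, so its treewidth is at least 1. Combining the bounds, tw(G) = 1.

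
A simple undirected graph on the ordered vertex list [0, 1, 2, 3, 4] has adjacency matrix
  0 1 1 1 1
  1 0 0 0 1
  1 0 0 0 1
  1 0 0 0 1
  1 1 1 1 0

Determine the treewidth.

2

A width-2 tree decomposition is:
Bags: B1 = {0, 2, 4}  B2 = {0, 1, 4}  B3 = {0, 3, 4}
Tree: B1–B2, B1–B3
Each bag holds 3 vertices, so the decomposition has width 2, which upper-bounds the treewidth. For the lower bound, the 3 vertices {0, 1, 4} are pairwise adjacent, and any tree decomposition puts a clique entirely inside one bag — forcing width ≥ 2. The upper and lower bounds meet at 2, so that is the treewidth.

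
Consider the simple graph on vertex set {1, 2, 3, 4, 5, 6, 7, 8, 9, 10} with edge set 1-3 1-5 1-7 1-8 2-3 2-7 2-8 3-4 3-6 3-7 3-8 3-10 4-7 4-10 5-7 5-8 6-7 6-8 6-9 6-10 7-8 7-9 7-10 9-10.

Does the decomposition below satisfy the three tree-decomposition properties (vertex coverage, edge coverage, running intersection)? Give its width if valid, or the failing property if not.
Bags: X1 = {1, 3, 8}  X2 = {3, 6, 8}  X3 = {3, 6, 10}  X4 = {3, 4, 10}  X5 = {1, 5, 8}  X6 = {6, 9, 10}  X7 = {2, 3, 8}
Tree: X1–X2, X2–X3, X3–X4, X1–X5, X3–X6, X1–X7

No — vertex 7 appears in no bag.

A tree decomposition must satisfy three properties: every vertex lies in some bag; for every edge, both endpoints lie together in some bag; and for every vertex, the bags containing it form a connected subtree. Here vertex 7 appears in no bag, so the decomposition is invalid.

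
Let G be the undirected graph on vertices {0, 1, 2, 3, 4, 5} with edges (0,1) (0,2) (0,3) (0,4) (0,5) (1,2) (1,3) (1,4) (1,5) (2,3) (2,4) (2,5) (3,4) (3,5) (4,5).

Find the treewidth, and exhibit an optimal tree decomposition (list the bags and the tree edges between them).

With just one bag of size 6, the width is 6 − 1 = 5, so tw(G) ≤ 5. For the lower bound, the 6 vertices {0, 1, 2, 3, 4, 5} are pairwise adjacent, and any tree decomposition puts a clique entirely inside one bag — forcing width ≥ 5. Hence tw(G) = 5 exactly.

Treewidth 5.
One such decomposition:
Bags: B1 = {0, 1, 2, 3, 4, 5}
Tree: (single bag)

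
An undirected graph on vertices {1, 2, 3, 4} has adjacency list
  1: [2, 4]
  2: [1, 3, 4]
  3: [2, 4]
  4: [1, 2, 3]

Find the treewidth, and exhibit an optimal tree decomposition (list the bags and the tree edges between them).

Treewidth 2.
One such decomposition:
Bags: B1 = {2, 3, 4}  B2 = {1, 2, 4}
Tree: B1–B2

Every bag has size at most 3, so the width is 3 − 1 = 2 and tw(G) ≤ 2. On the other hand G contains the 3-clique {1, 2, 4}. A clique must lie in a single bag of any decomposition, so no decomposition can have width below 2. Therefore the treewidth is 2.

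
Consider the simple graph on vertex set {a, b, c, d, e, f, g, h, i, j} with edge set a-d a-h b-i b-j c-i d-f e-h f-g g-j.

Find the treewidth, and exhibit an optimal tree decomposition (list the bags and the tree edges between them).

Each bag holds 2 vertices, so the decomposition has width 1, which upper-bounds the treewidth. Since G has at least one edge (e.g. c–i), it is not an edgeless graph, so tw(G) ≥ 1. Hence tw(G) = 1 exactly.

Treewidth 1.
One such decomposition:
Bags: B1 = {c, i}  B2 = {b, i}  B3 = {b, j}  B4 = {g, j}  B5 = {f, g}  B6 = {d, f}  B7 = {a, d}  B8 = {a, h}  B9 = {e, h}
Tree: B1–B2, B2–B3, B3–B4, B4–B5, B5–B6, B6–B7, B7–B8, B8–B9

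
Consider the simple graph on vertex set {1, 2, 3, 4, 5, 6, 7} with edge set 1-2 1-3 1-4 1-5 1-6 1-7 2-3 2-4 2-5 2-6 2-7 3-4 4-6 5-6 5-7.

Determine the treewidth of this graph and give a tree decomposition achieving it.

Every bag has size at most 4, so the width is 4 − 1 = 3 and tw(G) ≤ 3. For the lower bound, the 4 vertices {1, 2, 3, 4} are pairwise adjacent, and any tree decomposition puts a clique entirely inside one bag — forcing width ≥ 3. Therefore the treewidth is 3.

Treewidth 3.
One optimal decomposition is:
Bags: B1 = {1, 2, 5, 6}  B2 = {1, 2, 5, 7}  B3 = {1, 2, 4, 6}  B4 = {1, 2, 3, 4}
Tree: B1–B2, B1–B3, B3–B4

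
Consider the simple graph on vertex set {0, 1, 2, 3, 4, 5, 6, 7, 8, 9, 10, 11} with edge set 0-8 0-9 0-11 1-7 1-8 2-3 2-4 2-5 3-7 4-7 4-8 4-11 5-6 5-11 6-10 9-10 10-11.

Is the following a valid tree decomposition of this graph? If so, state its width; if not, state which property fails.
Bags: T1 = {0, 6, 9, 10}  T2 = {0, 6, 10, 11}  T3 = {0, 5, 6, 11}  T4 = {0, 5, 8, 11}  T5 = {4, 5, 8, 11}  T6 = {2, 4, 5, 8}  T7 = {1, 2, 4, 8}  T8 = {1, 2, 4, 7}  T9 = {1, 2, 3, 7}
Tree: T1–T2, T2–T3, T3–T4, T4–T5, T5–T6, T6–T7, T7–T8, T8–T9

Yes; width 3.

Vertex coverage: the bags together contain {0, 1, 2, 3, 4, 5, 6, 7, 8, 9, 10, 11}, the full vertex set. Edge coverage: each edge of G has both endpoints in at least one bag. Running intersection: for every vertex, the bags containing it form a connected subtree. All three properties hold, so this is a valid tree decomposition of width max|bag| − 1 = 3, and hence tw(G) ≤ 3.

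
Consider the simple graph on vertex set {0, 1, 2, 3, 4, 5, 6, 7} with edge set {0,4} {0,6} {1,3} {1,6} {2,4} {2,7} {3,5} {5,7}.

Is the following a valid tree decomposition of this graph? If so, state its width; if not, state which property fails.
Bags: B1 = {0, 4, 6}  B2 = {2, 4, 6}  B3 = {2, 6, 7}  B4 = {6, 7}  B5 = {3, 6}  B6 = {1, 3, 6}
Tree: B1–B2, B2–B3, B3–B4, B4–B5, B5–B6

No — vertex 5 appears in no bag.

A tree decomposition must satisfy three properties: every vertex lies in some bag; for every edge, both endpoints lie together in some bag; and for every vertex, the bags containing it form a connected subtree. Here vertex 5 appears in no bag, so the decomposition is invalid.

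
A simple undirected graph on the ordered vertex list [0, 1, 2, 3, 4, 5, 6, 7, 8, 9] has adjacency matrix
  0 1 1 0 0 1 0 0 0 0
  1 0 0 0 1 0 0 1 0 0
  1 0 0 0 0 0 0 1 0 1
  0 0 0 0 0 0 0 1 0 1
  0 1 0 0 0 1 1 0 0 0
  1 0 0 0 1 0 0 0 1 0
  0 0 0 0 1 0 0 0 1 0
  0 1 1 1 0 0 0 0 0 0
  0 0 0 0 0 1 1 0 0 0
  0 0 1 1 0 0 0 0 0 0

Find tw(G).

2

A width-2 tree decomposition is:
Bags: B1 = {3, 7, 9}  B2 = {2, 7, 9}  B3 = {1, 2, 7}  B4 = {0, 1, 2}  B5 = {0, 1, 4}  B6 = {0, 4, 5}  B7 = {4, 5, 6}  B8 = {5, 6, 8}
Tree: B1–B2, B2–B3, B3–B4, B4–B5, B5–B6, B6–B7, B7–B8
Each bag holds 3 vertices, so the decomposition has width 2, which upper-bounds the treewidth. The edges 3–9–2–7–3 form a cycle, so G is not a tree and its treewidth is at least 2. Hence tw(G) = 2 exactly.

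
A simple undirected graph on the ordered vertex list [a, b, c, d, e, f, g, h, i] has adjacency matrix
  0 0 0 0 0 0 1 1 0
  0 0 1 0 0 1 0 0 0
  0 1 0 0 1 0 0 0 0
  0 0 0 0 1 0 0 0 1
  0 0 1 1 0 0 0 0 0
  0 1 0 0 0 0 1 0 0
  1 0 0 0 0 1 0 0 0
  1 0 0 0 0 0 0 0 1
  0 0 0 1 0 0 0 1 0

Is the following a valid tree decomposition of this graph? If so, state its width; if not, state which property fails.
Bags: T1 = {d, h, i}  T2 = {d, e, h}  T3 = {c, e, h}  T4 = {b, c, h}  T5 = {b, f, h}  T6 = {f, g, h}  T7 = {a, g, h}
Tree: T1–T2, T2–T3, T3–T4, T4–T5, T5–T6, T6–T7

Yes; width 2.

Every vertex of G appears in some bag (union = {a, b, c, d, e, f, g, h, i}); every edge is covered by a bag; and for each vertex v the set of bags containing v is connected in the bag tree. The decomposition is therefore valid. The largest bag has 3 vertices, so the width is 2.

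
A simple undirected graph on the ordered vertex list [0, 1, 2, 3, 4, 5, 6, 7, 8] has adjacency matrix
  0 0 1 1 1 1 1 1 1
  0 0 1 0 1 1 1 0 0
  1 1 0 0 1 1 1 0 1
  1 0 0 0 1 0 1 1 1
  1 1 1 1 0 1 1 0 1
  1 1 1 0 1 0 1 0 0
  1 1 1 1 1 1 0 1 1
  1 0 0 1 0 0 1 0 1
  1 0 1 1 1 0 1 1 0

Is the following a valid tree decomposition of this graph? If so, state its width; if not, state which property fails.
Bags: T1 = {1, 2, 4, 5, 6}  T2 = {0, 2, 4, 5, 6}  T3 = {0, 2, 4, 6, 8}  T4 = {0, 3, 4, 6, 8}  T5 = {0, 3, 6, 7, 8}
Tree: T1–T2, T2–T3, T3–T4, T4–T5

Yes; width 4.

Checking the three conditions: (i) the bags cover all of {0, 1, 2, 3, 4, 5, 6, 7, 8}; (ii) for each edge, some bag contains both endpoints; (iii) the bags containing any fixed vertex form a subtree. All hold, so the decomposition is valid with width 5 − 1 = 4.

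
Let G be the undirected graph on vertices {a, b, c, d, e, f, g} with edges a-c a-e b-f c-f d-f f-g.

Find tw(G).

A width-1 tree decomposition is:
Bags: B1 = {c, f}  B2 = {f, g}  B3 = {a, c}  B4 = {b, f}  B5 = {a, e}  B6 = {d, f}
Tree: B1–B2, B1–B3, B1–B4, B3–B5, B4–B6
Every bag has size at most 2, so the width is 2 − 1 = 1 and tw(G) ≤ 1. Any graph with an edge has treewidth ≥ 1, and G has the edge c–f. The upper and lower bounds meet at 1, so that is the treewidth.

1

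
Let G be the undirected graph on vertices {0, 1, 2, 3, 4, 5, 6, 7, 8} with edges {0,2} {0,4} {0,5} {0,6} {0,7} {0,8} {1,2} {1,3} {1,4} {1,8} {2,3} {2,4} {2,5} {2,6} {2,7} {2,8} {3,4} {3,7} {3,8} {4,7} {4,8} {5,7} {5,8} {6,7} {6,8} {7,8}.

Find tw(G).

A width-4 tree decomposition is:
Bags: B1 = {0, 2, 4, 7, 8}  B2 = {0, 2, 6, 7, 8}  B3 = {0, 2, 5, 7, 8}  B4 = {2, 3, 4, 7, 8}  B5 = {1, 2, 3, 4, 8}
Tree: B1–B2, B2–B3, B1–B4, B4–B5
Every bag has size at most 5, so the width is 5 − 1 = 4 and tw(G) ≤ 4. Conversely, {1, 2, 3, 4, 8} is a clique of size 5, and the vertices of any clique must share a bag in every tree decomposition; so some bag has ≥ 5 vertices and tw(G) ≥ 4. Combining the bounds, tw(G) = 4.

4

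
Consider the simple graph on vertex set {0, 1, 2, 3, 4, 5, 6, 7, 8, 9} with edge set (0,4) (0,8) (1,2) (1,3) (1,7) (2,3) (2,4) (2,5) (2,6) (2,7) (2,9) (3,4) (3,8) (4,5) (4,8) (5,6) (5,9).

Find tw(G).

A width-2 tree decomposition is:
Bags: B1 = {1, 2, 3}  B2 = {1, 2, 7}  B3 = {2, 3, 4}  B4 = {3, 4, 8}  B5 = {2, 4, 5}  B6 = {0, 4, 8}  B7 = {2, 5, 9}  B8 = {2, 5, 6}
Tree: B1–B2, B1–B3, B3–B4, B3–B5, B4–B6, B5–B7, B7–B8
Each bag holds 3 vertices, so the decomposition has width 2, which upper-bounds the treewidth. For the lower bound, the 3 vertices {0, 4, 8} are pairwise adjacent, and any tree decomposition puts a clique entirely inside one bag — forcing width ≥ 2. The upper and lower bounds meet at 2, so that is the treewidth.

2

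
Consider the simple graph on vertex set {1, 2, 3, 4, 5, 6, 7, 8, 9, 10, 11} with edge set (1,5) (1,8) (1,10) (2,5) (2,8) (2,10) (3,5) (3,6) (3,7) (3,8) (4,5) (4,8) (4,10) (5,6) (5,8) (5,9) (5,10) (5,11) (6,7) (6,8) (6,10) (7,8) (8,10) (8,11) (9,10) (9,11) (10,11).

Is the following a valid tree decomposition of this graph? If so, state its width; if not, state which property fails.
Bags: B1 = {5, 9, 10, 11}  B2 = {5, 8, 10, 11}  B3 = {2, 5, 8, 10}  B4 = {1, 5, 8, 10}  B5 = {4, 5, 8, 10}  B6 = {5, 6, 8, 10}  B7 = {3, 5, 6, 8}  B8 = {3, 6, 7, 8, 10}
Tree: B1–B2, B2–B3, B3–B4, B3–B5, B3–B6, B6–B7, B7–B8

No — bags containing vertex 10 are not connected in the tree.

A tree decomposition must satisfy three properties: every vertex lies in some bag; for every edge, both endpoints lie together in some bag; and for every vertex, the bags containing it form a connected subtree. Here bags containing vertex 10 are not connected in the tree, so the decomposition is invalid.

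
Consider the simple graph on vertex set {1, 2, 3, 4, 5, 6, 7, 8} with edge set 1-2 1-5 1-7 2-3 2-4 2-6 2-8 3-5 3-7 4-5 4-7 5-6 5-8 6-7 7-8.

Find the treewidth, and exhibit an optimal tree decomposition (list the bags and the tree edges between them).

Treewidth 3.
One optimal decomposition is:
Bags: B1 = {1, 2, 5, 7}  B2 = {2, 4, 5, 7}  B3 = {2, 3, 5, 7}  B4 = {2, 5, 6, 7}  B5 = {2, 5, 7, 8}
Tree: B1–B2, B2–B3, B3–B4, B4–B5

Every bag has size at most 4, so the width is 4 − 1 = 3 and tw(G) ≤ 3. For the lower bound: the 4 vertex sets {1,2}, {4,5}, {7}, {3} are disjoint, each induces a connected subgraph, and every pair is joined by at least one edge of G. Contracting each set to a single vertex therefore yields K_{4} as a minor, and since treewidth is minor-monotone, tw(G) ≥ tw(K_{4}) = 3. Combining the bounds, tw(G) = 3.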